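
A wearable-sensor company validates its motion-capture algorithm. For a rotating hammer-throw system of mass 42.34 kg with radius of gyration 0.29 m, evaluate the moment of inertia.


I = m * k^2
I = 42.34 * 0.29^2
I = 42.34 * 0.0841 = 3.5608 kg*m^2

3.5608 kg*m^2


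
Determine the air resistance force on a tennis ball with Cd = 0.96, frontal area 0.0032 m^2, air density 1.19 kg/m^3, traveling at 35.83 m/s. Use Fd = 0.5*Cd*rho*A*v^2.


Fd = 0.5 * Cd * rho * A * v^2
Fd = 0.5 * 0.96 * 1.19 * 0.0032 * 35.83^2
v^2 = 1283.7889
Fd = 0.5 * 0.96 * 1.19 * 0.0032 * 1283.7889 = 2.3466 N

2.3466 N


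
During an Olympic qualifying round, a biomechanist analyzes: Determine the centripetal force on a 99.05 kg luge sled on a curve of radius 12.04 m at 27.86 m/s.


Fc = m * v^2 / r
v^2 = 27.86^2 = 776.1796
Fc = 99.05 * 776.1796 / 12.04
Fc = 76880.5894 / 12.04 = 6385.431 N

6385.431 N


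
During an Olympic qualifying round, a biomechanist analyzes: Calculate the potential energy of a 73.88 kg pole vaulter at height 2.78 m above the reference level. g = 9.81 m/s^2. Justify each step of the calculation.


PE = m * g * h
PE = 73.88 * 9.81 * 2.78
PE = 724.7628 * 2.78 = 2014.8406 J

2014.8406 J


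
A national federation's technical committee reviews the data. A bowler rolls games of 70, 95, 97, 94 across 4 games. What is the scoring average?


Average = sum / n
Sum = 356
Average = 356 / 4 = 89

89


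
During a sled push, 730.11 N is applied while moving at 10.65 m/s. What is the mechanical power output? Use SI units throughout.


P = F * v
P = 730.11 * 10.65
P = 7775.6715 W

7775.6715 W


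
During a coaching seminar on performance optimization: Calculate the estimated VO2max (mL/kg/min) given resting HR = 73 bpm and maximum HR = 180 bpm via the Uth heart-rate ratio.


VO2max = 15.3 * HRmax / HRrest
VO2max = 15.3 * 180 / 73
VO2max = 2754 / 73 = 37.726 mL/kg/min

37.726 mL/kg/min


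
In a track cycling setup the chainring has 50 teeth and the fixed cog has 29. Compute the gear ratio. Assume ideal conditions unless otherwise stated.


GR = front_teeth / rear_teeth
GR = 50 / 29
GR = 1.7241

1.7241


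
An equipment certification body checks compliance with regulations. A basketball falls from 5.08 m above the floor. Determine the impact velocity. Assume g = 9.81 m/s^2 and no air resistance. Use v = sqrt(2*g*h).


v = sqrt(2 * g * h)
v = sqrt(2 * 9.81 * 5.08)
v = sqrt(99.6696) = 9.9835 m/s

9.9835 m/s


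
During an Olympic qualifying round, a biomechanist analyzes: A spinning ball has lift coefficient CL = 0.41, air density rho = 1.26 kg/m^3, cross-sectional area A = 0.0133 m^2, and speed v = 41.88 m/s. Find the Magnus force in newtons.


FM = 0.5 * CL * rho * A * v^2
FM = 0.5 * 0.41 * 1.26 * 0.0133 * 41.88^2
v^2 = 1753.9344
FM = 0.5 * 0.41 * 1.26 * 0.0133 * 1753.9344 = 6.0254 N

6.0254 N


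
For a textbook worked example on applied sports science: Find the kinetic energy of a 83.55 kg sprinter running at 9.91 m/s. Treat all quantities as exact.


KE = 0.5 * m * v^2
KE = 0.5 * 83.55 * 9.91^2
KE = 0.5 * 83.55 * 98.2081 = 4102.6434 J

4102.6434 J


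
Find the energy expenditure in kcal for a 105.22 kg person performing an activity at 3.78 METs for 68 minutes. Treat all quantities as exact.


kcal = MET * mass * time_hr
Convert time: 68 min = 1.1333 hr
kcal = 3.78 * 105.22 * 1.1333
kcal = 450.7625 kcal

450.7625 kcal


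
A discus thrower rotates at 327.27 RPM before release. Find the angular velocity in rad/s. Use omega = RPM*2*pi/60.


omega = RPM * 2 * pi / 60
omega = 327.27 * 2 * 3.14159 / 60
omega = 2056.2981 / 60 = 34.2716 rad/s

34.2716 rad/s


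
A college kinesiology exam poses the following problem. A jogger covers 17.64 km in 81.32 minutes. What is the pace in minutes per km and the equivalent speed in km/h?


Pace = time / distance = 81.32 min / 17.64 km = 4.61 min/km
Speed = distance / time_in_hours = 17.64 / 1.3553 hr
Speed = 13.0152 km/h

4.61 min/km, 13.0152 km/h


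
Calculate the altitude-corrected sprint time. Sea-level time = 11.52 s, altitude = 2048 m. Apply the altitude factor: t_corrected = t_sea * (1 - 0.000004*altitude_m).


Correction factor = 1 - 0.000004 * 2048 = 0.991808
t_corrected = t_sea * factor = 11.52 * 0.991808
t_corrected = 11.4256 s

11.4256 s


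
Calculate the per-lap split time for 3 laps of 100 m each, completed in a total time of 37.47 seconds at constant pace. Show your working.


Split time = total_time / n_laps = 37.47 / 3
Split time = 12.49 s per lap

12.49 s


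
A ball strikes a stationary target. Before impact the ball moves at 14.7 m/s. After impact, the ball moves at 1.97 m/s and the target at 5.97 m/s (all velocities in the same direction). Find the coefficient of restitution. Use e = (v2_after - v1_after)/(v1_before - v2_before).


e = (v2_after - v1_after) / (v1_before - v2_before)
Numerator = 5.97 - 1.97 = 4
Denominator = 14.7 - 0 = 14.7
e = 4 / 14.7 = 0.2721

0.2721


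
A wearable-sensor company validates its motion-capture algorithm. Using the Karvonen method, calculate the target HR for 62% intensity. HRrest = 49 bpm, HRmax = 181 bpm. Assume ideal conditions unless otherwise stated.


Target = HRrest + pct*(HRmax - HRrest)
Heart rate reserve = HRmax - HRrest = 181 - 49 = 132 bpm
Fraction = 62% = 0.62
Target = 49 + 0.62 * 132
Target = 49 + 81.84 = 130.84 bpm

130.84 bpm


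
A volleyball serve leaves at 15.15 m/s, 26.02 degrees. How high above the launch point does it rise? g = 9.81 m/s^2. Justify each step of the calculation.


H = (v*sin(theta))^2 / (2*g)
vy = v*sin(theta) = 15.15 * sin(26.02 deg) = 6.6461 m/s
H = vy^2 / (2*g) = 44.1703 / (2*9.81)
H = 44.1703 / 19.62 = 2.2513 m

2.2513 m


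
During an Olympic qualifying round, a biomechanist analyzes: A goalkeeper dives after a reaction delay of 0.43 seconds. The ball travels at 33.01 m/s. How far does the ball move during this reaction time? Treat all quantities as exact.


d = v * t
d = 33.01 * 0.43
d = 14.1943 m

14.1943 m


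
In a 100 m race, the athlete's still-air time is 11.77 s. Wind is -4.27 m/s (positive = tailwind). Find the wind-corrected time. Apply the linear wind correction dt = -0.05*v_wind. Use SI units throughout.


dt = -0.05 * v_wind = -0.05 * -4.27 = 0.2135 s
t_corrected = t_still + dt = 11.77 + (0.2135)
t_corrected = 11.9835 s

11.9835 s


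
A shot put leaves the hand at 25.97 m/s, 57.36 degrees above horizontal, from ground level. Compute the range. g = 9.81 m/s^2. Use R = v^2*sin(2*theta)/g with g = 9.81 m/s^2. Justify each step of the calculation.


R = v^2 * sin(2*theta) / g
Convert angle to radians: theta = 57.36 deg = 1.0011 rad
sin(2*theta) = sin(2.0022) = 0.9084
R = 25.97^2 * 0.9084 / 9.81
R = 674.4409 * 0.9084 / 9.81 = 62.4502 m

62.4502 m


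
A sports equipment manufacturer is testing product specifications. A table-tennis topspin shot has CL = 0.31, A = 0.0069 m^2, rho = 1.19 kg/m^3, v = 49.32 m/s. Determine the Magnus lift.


FM = 0.5 * CL * rho * A * v^2
FM = 0.5 * 0.31 * 1.19 * 0.0069 * 49.32^2
v^2 = 2432.4624
FM = 0.5 * 0.31 * 1.19 * 0.0069 * 2432.4624 = 3.0958 N

3.0958 N


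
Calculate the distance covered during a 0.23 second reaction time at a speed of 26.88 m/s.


d = v * t
d = 26.88 * 0.23
d = 6.1824 m

6.1824 m


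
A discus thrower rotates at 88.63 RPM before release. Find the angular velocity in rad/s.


omega = RPM * 2 * pi / 60
omega = 88.63 * 2 * 3.14159 / 60
omega = 556.8787 / 60 = 9.2813 rad/s

9.2813 rad/s


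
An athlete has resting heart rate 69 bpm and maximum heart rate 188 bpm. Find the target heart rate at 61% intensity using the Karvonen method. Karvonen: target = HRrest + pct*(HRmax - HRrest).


Target = HRrest + pct*(HRmax - HRrest)
Heart rate reserve = HRmax - HRrest = 188 - 69 = 119 bpm
Fraction = 61% = 0.61
Target = 69 + 0.61 * 119
Target = 69 + 72.59 = 141.59 bpm

141.59 bpm


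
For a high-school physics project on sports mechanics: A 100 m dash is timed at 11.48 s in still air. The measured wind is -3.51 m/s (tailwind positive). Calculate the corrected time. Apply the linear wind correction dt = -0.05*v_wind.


dt = -0.05 * v_wind = -0.05 * -3.51 = 0.1755 s
t_corrected = t_still + dt = 11.48 + (0.1755)
t_corrected = 11.6555 s

11.6555 s


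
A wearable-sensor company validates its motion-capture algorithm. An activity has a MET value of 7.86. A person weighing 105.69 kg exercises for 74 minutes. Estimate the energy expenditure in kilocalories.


kcal = MET * mass * time_hr
Convert time: 74 min = 1.2333 hr
kcal = 7.86 * 105.69 * 1.2333
kcal = 1024.5589 kcal

1024.5589 kcal


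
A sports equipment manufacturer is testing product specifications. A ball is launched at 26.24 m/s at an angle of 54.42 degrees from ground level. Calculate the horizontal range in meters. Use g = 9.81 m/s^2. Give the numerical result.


R = v^2 * sin(2*theta) / g
Convert angle to radians: theta = 54.42 deg = 0.9498 rad
sin(2*theta) = sin(1.8996) = 0.9464
R = 26.24^2 * 0.9464 / 9.81
R = 688.5376 * 0.9464 / 9.81 = 66.427 m

66.427 m


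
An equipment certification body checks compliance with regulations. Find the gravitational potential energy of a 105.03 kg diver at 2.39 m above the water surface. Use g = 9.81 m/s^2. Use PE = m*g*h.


PE = m * g * h
PE = 105.03 * 9.81 * 2.39
PE = 1030.3443 * 2.39 = 2462.5229 J

2462.5229 J


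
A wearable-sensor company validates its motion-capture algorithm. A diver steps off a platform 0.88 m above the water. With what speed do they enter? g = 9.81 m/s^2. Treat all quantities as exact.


v = sqrt(2 * g * h)
v = sqrt(2 * 9.81 * 0.88)
v = sqrt(17.2656) = 4.1552 m/s

4.1552 m/s


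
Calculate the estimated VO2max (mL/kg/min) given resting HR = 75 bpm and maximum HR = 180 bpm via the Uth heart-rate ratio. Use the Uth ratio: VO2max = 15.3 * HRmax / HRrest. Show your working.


VO2max = 15.3 * HRmax / HRrest
VO2max = 15.3 * 180 / 75
VO2max = 2754 / 75 = 36.72 mL/kg/min

36.72 mL/kg/min


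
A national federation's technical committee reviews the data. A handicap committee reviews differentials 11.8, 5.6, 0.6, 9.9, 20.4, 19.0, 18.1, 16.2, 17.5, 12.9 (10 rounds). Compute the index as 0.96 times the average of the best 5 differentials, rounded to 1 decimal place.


All differentials: 11.8, 5.6, 0.6, 9.9, 20.4, 19.0, 18.1, 16.2, 17.5, 12.9
Sorted: 0.6, 5.6, 9.9, 11.8, 12.9, 16.2, 17.5, 18.1, 19.0, 20.4
Best 5: 0.6, 5.6, 9.9, 11.8, 12.9
Average of best = 40.8 / 5 = 8.16
Raw index = 8.16 * 0.96 = 7.8336
Handicap index = round(7.8336, 1) = 7.8

7.8


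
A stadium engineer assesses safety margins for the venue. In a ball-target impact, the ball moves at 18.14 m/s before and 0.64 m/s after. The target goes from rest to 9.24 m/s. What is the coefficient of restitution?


e = (v2_after - v1_after) / (v1_before - v2_before)
Numerator = 9.24 - 0.64 = 8.6
Denominator = 18.14 - 0 = 18.14
e = 8.6 / 18.14 = 0.4741

0.4741


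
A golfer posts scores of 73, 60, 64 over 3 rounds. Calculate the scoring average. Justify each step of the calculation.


Average = sum / n
Sum = 197
Average = 197 / 3 = 65.6667

65.6667


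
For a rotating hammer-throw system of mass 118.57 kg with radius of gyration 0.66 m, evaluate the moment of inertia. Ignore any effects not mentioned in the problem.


I = m * k^2
I = 118.57 * 0.66^2
I = 118.57 * 0.4356 = 51.6491 kg*m^2

51.6491 kg*m^2


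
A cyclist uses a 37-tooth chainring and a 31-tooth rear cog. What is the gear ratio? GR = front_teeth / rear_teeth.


GR = front_teeth / rear_teeth
GR = 37 / 31
GR = 1.1935

1.1935


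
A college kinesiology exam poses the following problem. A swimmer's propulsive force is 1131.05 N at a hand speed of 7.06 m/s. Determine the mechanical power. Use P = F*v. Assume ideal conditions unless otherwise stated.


P = F * v
P = 1131.05 * 7.06
P = 7985.213 W

7985.213 W


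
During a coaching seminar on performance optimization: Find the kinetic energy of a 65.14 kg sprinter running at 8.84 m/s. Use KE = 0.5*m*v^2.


KE = 0.5 * m * v^2
KE = 0.5 * 65.14 * 8.84^2
KE = 0.5 * 65.14 * 78.1456 = 2545.2022 J

2545.2022 J


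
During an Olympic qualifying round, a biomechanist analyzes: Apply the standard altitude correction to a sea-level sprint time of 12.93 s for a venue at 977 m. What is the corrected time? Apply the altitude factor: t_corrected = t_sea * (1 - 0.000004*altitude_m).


Correction factor = 1 - 0.000004 * 977 = 0.996092
t_corrected = t_sea * factor = 12.93 * 0.996092
t_corrected = 12.8795 s

12.8795 s


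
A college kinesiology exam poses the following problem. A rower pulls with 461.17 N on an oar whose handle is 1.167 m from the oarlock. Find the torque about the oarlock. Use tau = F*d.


tau = F * d
tau = 461.17 * 1.167
tau = 538.1854 N*m

538.1854 N*m


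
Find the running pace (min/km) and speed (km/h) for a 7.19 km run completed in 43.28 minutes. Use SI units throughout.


Pace = time / distance = 43.28 min / 7.19 km = 6.0195 min/km
Speed = distance / time_in_hours = 7.19 / 0.7213 hr
Speed = 9.9677 km/h

6.0195 min/km, 9.9677 km/h


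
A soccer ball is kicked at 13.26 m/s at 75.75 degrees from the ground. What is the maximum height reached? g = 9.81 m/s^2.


H = (v*sin(theta))^2 / (2*g)
vy = v*sin(theta) = 13.26 * sin(75.75 deg) = 12.852 m/s
H = vy^2 / (2*g) = 165.174 / (2*9.81)
H = 165.174 / 19.62 = 8.4187 m

8.4187 m


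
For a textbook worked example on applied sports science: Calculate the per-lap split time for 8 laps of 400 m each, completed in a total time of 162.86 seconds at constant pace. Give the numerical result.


Split time = total_time / n_laps = 162.86 / 8
Split time = 20.3575 s per lap

20.3575 s


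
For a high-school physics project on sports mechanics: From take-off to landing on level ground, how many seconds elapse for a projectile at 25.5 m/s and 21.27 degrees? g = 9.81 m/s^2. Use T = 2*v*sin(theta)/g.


T = 2*v*sin(theta)/g
sin(theta) = sin(21.27 deg) = 0.3628
T = 2*25.5*0.3628 / 9.81
T = 18.5009 / 9.81 = 1.8859 s

1.8859 s


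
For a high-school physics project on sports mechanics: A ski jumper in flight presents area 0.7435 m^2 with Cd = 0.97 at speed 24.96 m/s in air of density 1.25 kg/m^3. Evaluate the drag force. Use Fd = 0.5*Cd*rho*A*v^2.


Fd = 0.5 * Cd * rho * A * v^2
Fd = 0.5 * 0.97 * 1.25 * 0.7435 * 24.96^2
v^2 = 623.0016
Fd = 0.5 * 0.97 * 1.25 * 0.7435 * 623.0016 = 280.816 N

280.816 N


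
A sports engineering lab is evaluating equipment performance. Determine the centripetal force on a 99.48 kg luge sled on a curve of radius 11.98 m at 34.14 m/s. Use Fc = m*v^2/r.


Fc = m * v^2 / r
v^2 = 34.14^2 = 1165.5396
Fc = 99.48 * 1165.5396 / 11.98
Fc = 115947.8794 / 11.98 = 9678.454 N

9678.454 N


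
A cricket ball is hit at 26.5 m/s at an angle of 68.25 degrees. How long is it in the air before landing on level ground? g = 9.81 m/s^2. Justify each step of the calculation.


T = 2*v*sin(theta)/g
sin(theta) = sin(68.25 deg) = 0.9288
T = 2*26.5*0.9288 / 9.81
T = 49.2269 / 9.81 = 5.018 s

5.018 s


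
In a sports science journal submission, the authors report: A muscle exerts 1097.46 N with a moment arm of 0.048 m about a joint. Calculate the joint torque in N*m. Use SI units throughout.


tau = F * d
tau = 1097.46 * 0.048
tau = 52.6781 N*m

52.6781 N*m


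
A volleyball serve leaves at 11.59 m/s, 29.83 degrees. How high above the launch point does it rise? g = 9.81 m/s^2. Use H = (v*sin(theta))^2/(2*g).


H = (v*sin(theta))^2 / (2*g)
vy = v*sin(theta) = 11.59 * sin(29.83 deg) = 5.7652 m/s
H = vy^2 / (2*g) = 33.2375 / (2*9.81)
H = 33.2375 / 19.62 = 1.6941 m

1.6941 m


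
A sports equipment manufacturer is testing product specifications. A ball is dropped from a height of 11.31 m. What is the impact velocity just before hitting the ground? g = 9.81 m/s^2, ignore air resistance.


v = sqrt(2 * g * h)
v = sqrt(2 * 9.81 * 11.31)
v = sqrt(221.9022) = 14.8964 m/s

14.8964 m/s


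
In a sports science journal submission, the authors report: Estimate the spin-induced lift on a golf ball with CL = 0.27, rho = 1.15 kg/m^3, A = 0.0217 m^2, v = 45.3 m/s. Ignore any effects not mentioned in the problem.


FM = 0.5 * CL * rho * A * v^2
FM = 0.5 * 0.27 * 1.15 * 0.0217 * 45.3^2
v^2 = 2052.09
FM = 0.5 * 0.27 * 1.15 * 0.0217 * 2052.09 = 6.9133 N

6.9133 N


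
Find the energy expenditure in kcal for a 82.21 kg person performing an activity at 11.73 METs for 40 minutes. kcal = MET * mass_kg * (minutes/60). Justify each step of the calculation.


kcal = MET * mass * time_hr
Convert time: 40 min = 0.6667 hr
kcal = 11.73 * 82.21 * 0.6667
kcal = 642.8822 kcal

642.8822 kcal


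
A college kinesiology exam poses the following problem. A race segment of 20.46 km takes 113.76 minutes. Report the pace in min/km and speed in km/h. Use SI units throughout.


Pace = time / distance = 113.76 min / 20.46 km = 5.5601 min/km
Speed = distance / time_in_hours = 20.46 / 1.896 hr
Speed = 10.7911 km/h

5.5601 min/km, 10.7911 km/h


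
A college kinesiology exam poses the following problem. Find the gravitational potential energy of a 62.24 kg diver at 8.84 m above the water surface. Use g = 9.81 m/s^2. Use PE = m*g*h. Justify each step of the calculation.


PE = m * g * h
PE = 62.24 * 9.81 * 8.84
PE = 610.5744 * 8.84 = 5397.4777 J

5397.4777 J


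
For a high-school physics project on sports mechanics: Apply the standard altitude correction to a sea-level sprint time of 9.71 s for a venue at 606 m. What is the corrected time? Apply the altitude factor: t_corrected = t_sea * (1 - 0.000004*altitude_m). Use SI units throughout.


Correction factor = 1 - 0.000004 * 606 = 0.997576
t_corrected = t_sea * factor = 9.71 * 0.997576
t_corrected = 9.6865 s

9.6865 s


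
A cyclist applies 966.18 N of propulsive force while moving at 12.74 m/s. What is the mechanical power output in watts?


P = F * v
P = 966.18 * 12.74
P = 12309.1332 W

12309.1332 W


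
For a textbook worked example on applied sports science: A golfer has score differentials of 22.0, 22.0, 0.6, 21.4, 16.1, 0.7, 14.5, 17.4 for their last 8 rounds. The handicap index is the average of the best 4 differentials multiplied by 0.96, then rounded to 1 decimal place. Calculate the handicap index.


All differentials: 22.0, 22.0, 0.6, 21.4, 16.1, 0.7, 14.5, 17.4
Sorted: 0.6, 0.7, 14.5, 16.1, 17.4, 21.4, 22.0, 22.0
Best 4: 0.6, 0.7, 14.5, 16.1
Average of best = 31.9 / 4 = 7.975
Raw index = 7.975 * 0.96 = 7.656
Handicap index = round(7.656, 1) = 7.7

7.7


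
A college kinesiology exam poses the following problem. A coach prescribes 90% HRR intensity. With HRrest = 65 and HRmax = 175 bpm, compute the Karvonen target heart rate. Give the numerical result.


Target = HRrest + pct*(HRmax - HRrest)
Heart rate reserve = HRmax - HRrest = 175 - 65 = 110 bpm
Fraction = 90% = 0.9
Target = 65 + 0.9 * 110
Target = 65 + 99 = 164 bpm

164 bpm


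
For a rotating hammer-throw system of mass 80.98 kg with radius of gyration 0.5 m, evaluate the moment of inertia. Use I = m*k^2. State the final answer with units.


I = m * k^2
I = 80.98 * 0.5^2
I = 80.98 * 0.25 = 20.245 kg*m^2

20.245 kg*m^2


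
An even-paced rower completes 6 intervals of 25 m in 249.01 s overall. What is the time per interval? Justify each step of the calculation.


Split time = total_time / n_laps = 249.01 / 6
Split time = 41.5017 s per lap

41.5017 s


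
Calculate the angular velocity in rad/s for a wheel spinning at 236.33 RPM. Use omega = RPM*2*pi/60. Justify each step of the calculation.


omega = RPM * 2 * pi / 60
omega = 236.33 * 2 * 3.14159 / 60
omega = 1484.9052 / 60 = 24.7484 rad/s

24.7484 rad/s


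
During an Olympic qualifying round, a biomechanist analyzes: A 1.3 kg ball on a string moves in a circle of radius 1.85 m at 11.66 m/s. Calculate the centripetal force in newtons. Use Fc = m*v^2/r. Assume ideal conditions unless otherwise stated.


Fc = m * v^2 / r
v^2 = 11.66^2 = 135.9556
Fc = 1.3 * 135.9556 / 1.85
Fc = 176.7423 / 1.85 = 95.5364 N

95.5364 N


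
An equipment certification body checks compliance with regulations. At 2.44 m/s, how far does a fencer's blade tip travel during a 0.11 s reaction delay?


d = v * t
d = 2.44 * 0.11
d = 0.2684 m

0.2684 m


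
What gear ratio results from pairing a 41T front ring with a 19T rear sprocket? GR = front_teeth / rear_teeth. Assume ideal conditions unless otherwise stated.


GR = front_teeth / rear_teeth
GR = 41 / 19
GR = 2.1579

2.1579


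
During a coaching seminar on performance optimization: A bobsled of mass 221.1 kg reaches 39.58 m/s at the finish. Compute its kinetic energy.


KE = 0.5 * m * v^2
KE = 0.5 * 221.1 * 39.58^2
KE = 0.5 * 221.1 * 1566.5764 = 173185.021 J

173185.021 J


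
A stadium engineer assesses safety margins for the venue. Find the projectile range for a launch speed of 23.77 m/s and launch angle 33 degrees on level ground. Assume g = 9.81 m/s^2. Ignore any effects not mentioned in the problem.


R = v^2 * sin(2*theta) / g
Convert angle to radians: theta = 33 deg = 0.576 rad
sin(2*theta) = sin(1.1519) = 0.9135
R = 23.77^2 * 0.9135 / 9.81
R = 565.0129 * 0.9135 / 9.81 = 52.6162 m

52.6162 m


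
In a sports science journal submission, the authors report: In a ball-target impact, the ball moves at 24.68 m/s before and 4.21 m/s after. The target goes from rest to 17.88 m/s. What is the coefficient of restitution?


e = (v2_after - v1_after) / (v1_before - v2_before)
Numerator = 17.88 - 4.21 = 13.67
Denominator = 24.68 - 0 = 24.68
e = 13.67 / 24.68 = 0.5539

0.5539


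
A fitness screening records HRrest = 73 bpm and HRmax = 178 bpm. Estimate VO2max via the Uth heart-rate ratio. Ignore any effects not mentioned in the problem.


VO2max = 15.3 * HRmax / HRrest
VO2max = 15.3 * 178 / 73
VO2max = 2723.4 / 73 = 37.3068 mL/kg/min

37.3068 mL/kg/min


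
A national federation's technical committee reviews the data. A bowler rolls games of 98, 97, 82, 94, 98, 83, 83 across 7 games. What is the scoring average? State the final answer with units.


Average = sum / n
Sum = 635
Average = 635 / 7 = 90.7143

90.7143


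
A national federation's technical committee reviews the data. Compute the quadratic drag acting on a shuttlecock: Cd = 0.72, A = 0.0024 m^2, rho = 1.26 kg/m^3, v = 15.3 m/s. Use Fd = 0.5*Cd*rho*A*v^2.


Fd = 0.5 * Cd * rho * A * v^2
Fd = 0.5 * 0.72 * 1.26 * 0.0024 * 15.3^2
v^2 = 234.09
Fd = 0.5 * 0.72 * 1.26 * 0.0024 * 234.09 = 0.2548 N

0.2548 N


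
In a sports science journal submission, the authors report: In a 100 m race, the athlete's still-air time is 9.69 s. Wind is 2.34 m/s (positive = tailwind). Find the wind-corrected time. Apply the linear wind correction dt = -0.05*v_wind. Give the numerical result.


dt = -0.05 * v_wind = -0.05 * 2.34 = -0.117 s
t_corrected = t_still + dt = 9.69 + (-0.117)
t_corrected = 9.573 s

9.573 s


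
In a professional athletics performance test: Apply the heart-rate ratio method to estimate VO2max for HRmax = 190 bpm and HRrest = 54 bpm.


VO2max = 15.3 * HRmax / HRrest
VO2max = 15.3 * 190 / 54
VO2max = 2907 / 54 = 53.8333 mL/kg/min

53.8333 mL/kg/min


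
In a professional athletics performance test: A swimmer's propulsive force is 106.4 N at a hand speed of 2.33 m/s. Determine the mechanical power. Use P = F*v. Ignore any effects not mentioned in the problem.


P = F * v
P = 106.4 * 2.33
P = 247.912 W

247.912 W


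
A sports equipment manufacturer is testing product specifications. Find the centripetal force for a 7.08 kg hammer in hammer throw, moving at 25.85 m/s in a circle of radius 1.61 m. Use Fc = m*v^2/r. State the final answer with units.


Fc = m * v^2 / r
v^2 = 25.85^2 = 668.2225
Fc = 7.08 * 668.2225 / 1.61
Fc = 4731.0153 / 1.61 = 2938.5188 N

2938.5188 N


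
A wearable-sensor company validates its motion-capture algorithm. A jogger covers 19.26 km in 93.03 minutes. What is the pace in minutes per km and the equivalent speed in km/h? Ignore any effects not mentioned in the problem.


Pace = time / distance = 93.03 min / 19.26 km = 4.8302 min/km
Speed = distance / time_in_hours = 19.26 / 1.5505 hr
Speed = 12.4218 km/h

4.8302 min/km, 12.4218 km/h


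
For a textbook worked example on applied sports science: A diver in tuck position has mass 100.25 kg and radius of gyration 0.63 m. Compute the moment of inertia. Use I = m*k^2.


I = m * k^2
I = 100.25 * 0.63^2
I = 100.25 * 0.3969 = 39.7892 kg*m^2

39.7892 kg*m^2


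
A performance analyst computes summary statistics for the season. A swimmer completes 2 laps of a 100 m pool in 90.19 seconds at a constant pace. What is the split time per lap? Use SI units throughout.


Split time = total_time / n_laps = 90.19 / 2
Split time = 45.095 s per lap

45.095 s


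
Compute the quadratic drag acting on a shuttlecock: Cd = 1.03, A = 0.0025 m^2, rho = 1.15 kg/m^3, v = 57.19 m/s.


Fd = 0.5 * Cd * rho * A * v^2
Fd = 0.5 * 1.03 * 1.15 * 0.0025 * 57.19^2
v^2 = 3270.6961
Fd = 0.5 * 1.03 * 1.15 * 0.0025 * 3270.6961 = 4.8427 N

4.8427 N


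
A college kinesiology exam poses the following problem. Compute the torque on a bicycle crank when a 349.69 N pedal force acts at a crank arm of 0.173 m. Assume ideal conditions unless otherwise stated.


tau = F * d
tau = 349.69 * 0.173
tau = 60.4964 N*m

60.4964 N*m


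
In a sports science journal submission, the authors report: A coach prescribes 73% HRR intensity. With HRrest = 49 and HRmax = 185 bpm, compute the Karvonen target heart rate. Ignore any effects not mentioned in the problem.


Target = HRrest + pct*(HRmax - HRrest)
Heart rate reserve = HRmax - HRrest = 185 - 49 = 136 bpm
Fraction = 73% = 0.73
Target = 49 + 0.73 * 136
Target = 49 + 99.28 = 148.28 bpm

148.28 bpm


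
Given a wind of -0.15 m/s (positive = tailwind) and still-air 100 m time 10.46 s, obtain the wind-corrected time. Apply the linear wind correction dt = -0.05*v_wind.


dt = -0.05 * v_wind = -0.05 * -0.15 = 0.0075 s
t_corrected = t_still + dt = 10.46 + (0.0075)
t_corrected = 10.4675 s

10.4675 s


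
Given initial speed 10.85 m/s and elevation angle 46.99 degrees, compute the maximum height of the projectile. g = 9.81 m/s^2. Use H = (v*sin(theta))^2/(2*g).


H = (v*sin(theta))^2 / (2*g)
vy = v*sin(theta) = 10.85 * sin(46.99 deg) = 7.9339 m/s
H = vy^2 / (2*g) = 62.9467 / (2*9.81)
H = 62.9467 / 19.62 = 3.2083 m

3.2083 m


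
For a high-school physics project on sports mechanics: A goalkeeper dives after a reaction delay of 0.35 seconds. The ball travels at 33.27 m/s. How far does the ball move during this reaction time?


d = v * t
d = 33.27 * 0.35
d = 11.6445 m

11.6445 m


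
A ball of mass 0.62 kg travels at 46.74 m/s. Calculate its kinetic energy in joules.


KE = 0.5 * m * v^2
KE = 0.5 * 0.62 * 46.74^2
KE = 0.5 * 0.62 * 2184.6276 = 677.2346 J

677.2346 J


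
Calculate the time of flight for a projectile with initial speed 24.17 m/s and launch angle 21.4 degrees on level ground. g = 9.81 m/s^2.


T = 2*v*sin(theta)/g
sin(theta) = sin(21.4 deg) = 0.3649
T = 2*24.17*0.3649 / 9.81
T = 17.6381 / 9.81 = 1.798 s

1.798 s


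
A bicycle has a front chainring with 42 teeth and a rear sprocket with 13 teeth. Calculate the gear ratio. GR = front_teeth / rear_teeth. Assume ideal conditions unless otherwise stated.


GR = front_teeth / rear_teeth
GR = 42 / 13
GR = 3.2308

3.2308


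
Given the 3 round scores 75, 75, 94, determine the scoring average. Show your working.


Average = sum / n
Sum = 244
Average = 244 / 3 = 81.3333

81.3333


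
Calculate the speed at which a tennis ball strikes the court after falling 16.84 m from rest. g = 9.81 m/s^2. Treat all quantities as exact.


v = sqrt(2 * g * h)
v = sqrt(2 * 9.81 * 16.84)
v = sqrt(330.4008) = 18.1769 m/s

18.1769 m/s


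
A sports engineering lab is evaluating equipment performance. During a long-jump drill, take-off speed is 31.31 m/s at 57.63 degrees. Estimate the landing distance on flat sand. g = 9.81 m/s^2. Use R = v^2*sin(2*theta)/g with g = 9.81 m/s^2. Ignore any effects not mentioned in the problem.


R = v^2 * sin(2*theta) / g
Convert angle to radians: theta = 57.63 deg = 1.0058 rad
sin(2*theta) = sin(2.0117) = 0.9044
R = 31.31^2 * 0.9044 / 9.81
R = 980.3161 * 0.9044 / 9.81 = 90.375 m

90.375 m


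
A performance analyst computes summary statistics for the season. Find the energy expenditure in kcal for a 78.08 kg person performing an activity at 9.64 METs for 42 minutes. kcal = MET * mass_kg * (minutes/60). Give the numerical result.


kcal = MET * mass * time_hr
Convert time: 42 min = 0.7 hr
kcal = 9.64 * 78.08 * 0.7
kcal = 526.8838 kcal

526.8838 kcal


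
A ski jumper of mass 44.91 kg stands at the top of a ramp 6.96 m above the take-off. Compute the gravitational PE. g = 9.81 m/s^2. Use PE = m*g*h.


PE = m * g * h
PE = 44.91 * 9.81 * 6.96
PE = 440.5671 * 6.96 = 3066.347 J

3066.347 J


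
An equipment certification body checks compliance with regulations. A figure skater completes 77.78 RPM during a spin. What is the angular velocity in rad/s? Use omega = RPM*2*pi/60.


omega = RPM * 2 * pi / 60
omega = 77.78 * 2 * 3.14159 / 60
omega = 488.7062 / 60 = 8.1451 rad/s

8.1451 rad/s


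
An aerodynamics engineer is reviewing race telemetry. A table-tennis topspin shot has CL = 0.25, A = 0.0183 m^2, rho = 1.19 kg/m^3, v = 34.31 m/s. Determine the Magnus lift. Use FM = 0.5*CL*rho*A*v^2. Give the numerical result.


FM = 0.5 * CL * rho * A * v^2
FM = 0.5 * 0.25 * 1.19 * 0.0183 * 34.31^2
v^2 = 1177.1761
FM = 0.5 * 0.25 * 1.19 * 0.0183 * 1177.1761 = 3.2044 N

3.2044 N


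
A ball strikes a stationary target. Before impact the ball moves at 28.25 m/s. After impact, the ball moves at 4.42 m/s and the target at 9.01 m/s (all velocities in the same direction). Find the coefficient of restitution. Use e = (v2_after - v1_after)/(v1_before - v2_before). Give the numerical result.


e = (v2_after - v1_after) / (v1_before - v2_before)
Numerator = 9.01 - 4.42 = 4.59
Denominator = 28.25 - 0 = 28.25
e = 4.59 / 28.25 = 0.1625

0.1625


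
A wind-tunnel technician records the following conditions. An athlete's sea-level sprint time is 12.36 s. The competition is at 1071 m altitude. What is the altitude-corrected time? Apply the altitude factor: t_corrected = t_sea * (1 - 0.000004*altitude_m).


Correction factor = 1 - 0.000004 * 1071 = 0.995716
t_corrected = t_sea * factor = 12.36 * 0.995716
t_corrected = 12.307 s

12.307 s


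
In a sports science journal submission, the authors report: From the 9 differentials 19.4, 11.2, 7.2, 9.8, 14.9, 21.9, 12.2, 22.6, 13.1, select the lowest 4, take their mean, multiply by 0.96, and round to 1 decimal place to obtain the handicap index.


All differentials: 19.4, 11.2, 7.2, 9.8, 14.9, 21.9, 12.2, 22.6, 13.1
Sorted: 7.2, 9.8, 11.2, 12.2, 13.1, 14.9, 19.4, 21.9, 22.6
Best 4: 7.2, 9.8, 11.2, 12.2
Average of best = 40.4 / 4 = 10.1
Raw index = 10.1 * 0.96 = 9.696
Handicap index = round(9.696, 1) = 9.7

9.7


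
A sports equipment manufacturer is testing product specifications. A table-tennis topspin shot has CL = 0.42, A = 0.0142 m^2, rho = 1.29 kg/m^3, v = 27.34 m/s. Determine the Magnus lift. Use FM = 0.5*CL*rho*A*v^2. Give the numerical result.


FM = 0.5 * CL * rho * A * v^2
FM = 0.5 * 0.42 * 1.29 * 0.0142 * 27.34^2
v^2 = 747.4756
FM = 0.5 * 0.42 * 1.29 * 0.0142 * 747.4756 = 2.8754 N

2.8754 N


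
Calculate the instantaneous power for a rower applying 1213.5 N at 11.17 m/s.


P = F * v
P = 1213.5 * 11.17
P = 13554.795 W

13554.795 W


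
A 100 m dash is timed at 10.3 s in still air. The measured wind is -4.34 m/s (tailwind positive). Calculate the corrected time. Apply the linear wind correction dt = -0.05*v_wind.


dt = -0.05 * v_wind = -0.05 * -4.34 = 0.217 s
t_corrected = t_still + dt = 10.3 + (0.217)
t_corrected = 10.517 s

10.517 s


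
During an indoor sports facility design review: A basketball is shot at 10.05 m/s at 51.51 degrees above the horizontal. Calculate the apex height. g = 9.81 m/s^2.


H = (v*sin(theta))^2 / (2*g)
vy = v*sin(theta) = 10.05 * sin(51.51 deg) = 7.8663 m/s
H = vy^2 / (2*g) = 61.8787 / (2*9.81)
H = 61.8787 / 19.62 = 3.1539 m

3.1539 m


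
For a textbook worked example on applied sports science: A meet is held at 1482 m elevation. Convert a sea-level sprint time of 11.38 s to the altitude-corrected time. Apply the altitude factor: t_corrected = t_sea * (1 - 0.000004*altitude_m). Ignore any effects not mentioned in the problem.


Correction factor = 1 - 0.000004 * 1482 = 0.994072
t_corrected = t_sea * factor = 11.38 * 0.994072
t_corrected = 11.3125 s

11.3125 s


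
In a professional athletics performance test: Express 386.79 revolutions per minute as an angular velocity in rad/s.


omega = RPM * 2 * pi / 60
omega = 386.79 * 2 * 3.14159 / 60
omega = 2430.2732 / 60 = 40.5046 rad/s

40.5046 rad/s


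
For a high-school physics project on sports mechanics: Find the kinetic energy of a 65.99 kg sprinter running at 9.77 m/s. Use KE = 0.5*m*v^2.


KE = 0.5 * m * v^2
KE = 0.5 * 65.99 * 9.77^2
KE = 0.5 * 65.99 * 95.4529 = 3149.4684 J

3149.4684 J


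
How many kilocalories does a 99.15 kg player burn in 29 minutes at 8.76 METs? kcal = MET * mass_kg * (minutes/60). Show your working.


kcal = MET * mass * time_hr
Convert time: 29 min = 0.4833 hr
kcal = 8.76 * 99.15 * 0.4833
kcal = 419.8011 kcal

419.8011 kcal


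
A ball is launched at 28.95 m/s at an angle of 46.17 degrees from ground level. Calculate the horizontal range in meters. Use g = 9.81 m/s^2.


R = v^2 * sin(2*theta) / g
Convert angle to radians: theta = 46.17 deg = 0.8058 rad
sin(2*theta) = sin(1.6116) = 0.9992
R = 28.95^2 * 0.9992 / 9.81
R = 838.1025 * 0.9992 / 9.81 = 85.3622 m

85.3622 m


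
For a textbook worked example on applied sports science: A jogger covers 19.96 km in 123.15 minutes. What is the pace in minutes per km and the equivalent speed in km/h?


Pace = time / distance = 123.15 min / 19.96 km = 6.1698 min/km
Speed = distance / time_in_hours = 19.96 / 2.0525 hr
Speed = 9.7247 km/h

6.1698 min/km, 9.7247 km/h


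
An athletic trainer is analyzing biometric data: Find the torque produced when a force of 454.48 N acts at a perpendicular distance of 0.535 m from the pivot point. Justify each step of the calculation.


tau = F * d
tau = 454.48 * 0.535
tau = 243.1468 N*m

243.1468 N*m


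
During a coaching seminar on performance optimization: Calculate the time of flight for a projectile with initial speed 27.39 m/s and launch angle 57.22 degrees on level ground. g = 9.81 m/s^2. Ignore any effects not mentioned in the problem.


T = 2*v*sin(theta)/g
sin(theta) = sin(57.22 deg) = 0.8408
T = 2*27.39*0.8408 / 9.81
T = 46.0566 / 9.81 = 4.6949 s

4.6949 s


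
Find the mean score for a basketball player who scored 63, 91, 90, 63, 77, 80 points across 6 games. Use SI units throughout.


Average = sum / n
Sum = 464
Average = 464 / 6 = 77.3333

77.3333


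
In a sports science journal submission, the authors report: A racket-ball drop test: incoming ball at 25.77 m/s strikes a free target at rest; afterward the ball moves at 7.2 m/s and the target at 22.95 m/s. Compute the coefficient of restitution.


e = (v2_after - v1_after) / (v1_before - v2_before)
Numerator = 22.95 - 7.2 = 15.75
Denominator = 25.77 - 0 = 25.77
e = 15.75 / 25.77 = 0.6112

0.6112


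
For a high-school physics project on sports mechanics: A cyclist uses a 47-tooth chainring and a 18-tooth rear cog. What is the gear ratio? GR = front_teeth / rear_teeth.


GR = front_teeth / rear_teeth
GR = 47 / 18
GR = 2.6111

2.6111


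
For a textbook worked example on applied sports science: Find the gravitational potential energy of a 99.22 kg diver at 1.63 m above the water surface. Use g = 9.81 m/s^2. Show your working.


PE = m * g * h
PE = 99.22 * 9.81 * 1.63
PE = 973.3482 * 1.63 = 1586.5576 J

1586.5576 J


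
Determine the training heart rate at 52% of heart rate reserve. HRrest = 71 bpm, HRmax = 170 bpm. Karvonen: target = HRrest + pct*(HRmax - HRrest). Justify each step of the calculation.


Target = HRrest + pct*(HRmax - HRrest)
Heart rate reserve = HRmax - HRrest = 170 - 71 = 99 bpm
Fraction = 52% = 0.52
Target = 71 + 0.52 * 99
Target = 71 + 51.48 = 122.48 bpm

122.48 bpm


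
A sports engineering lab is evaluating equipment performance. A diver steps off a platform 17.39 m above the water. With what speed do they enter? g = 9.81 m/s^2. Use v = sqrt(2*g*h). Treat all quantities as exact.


v = sqrt(2 * g * h)
v = sqrt(2 * 9.81 * 17.39)
v = sqrt(341.1918) = 18.4714 m/s

18.4714 m/s


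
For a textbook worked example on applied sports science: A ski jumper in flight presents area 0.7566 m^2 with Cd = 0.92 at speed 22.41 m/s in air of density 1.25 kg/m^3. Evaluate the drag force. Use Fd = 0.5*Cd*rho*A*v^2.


Fd = 0.5 * Cd * rho * A * v^2
Fd = 0.5 * 0.92 * 1.25 * 0.7566 * 22.41^2
v^2 = 502.2081
Fd = 0.5 * 0.92 * 1.25 * 0.7566 * 502.2081 = 218.4831 N

218.4831 N


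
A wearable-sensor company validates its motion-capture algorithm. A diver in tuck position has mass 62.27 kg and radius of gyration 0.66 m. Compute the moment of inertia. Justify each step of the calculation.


I = m * k^2
I = 62.27 * 0.66^2
I = 62.27 * 0.4356 = 27.1248 kg*m^2

27.1248 kg*m^2


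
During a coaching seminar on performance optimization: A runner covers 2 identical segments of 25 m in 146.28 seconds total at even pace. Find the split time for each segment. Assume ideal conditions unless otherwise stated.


Split time = total_time / n_laps = 146.28 / 2
Split time = 73.14 s per lap

73.14 s


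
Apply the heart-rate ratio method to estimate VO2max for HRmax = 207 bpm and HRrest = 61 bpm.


VO2max = 15.3 * HRmax / HRrest
VO2max = 15.3 * 207 / 61
VO2max = 3167.1 / 61 = 51.9197 mL/kg/min

51.9197 mL/kg/min


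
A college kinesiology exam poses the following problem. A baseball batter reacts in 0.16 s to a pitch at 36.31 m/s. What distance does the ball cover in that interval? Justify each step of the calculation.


d = v * t
d = 36.31 * 0.16
d = 5.8096 m

5.8096 m


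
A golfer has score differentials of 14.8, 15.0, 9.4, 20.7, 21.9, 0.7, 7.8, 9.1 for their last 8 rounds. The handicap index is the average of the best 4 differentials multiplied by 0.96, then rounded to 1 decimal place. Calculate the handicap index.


All differentials: 14.8, 15.0, 9.4, 20.7, 21.9, 0.7, 7.8, 9.1
Sorted: 0.7, 7.8, 9.1, 9.4, 14.8, 15.0, 20.7, 21.9
Best 4: 0.7, 7.8, 9.1, 9.4
Average of best = 27 / 4 = 6.75
Raw index = 6.75 * 0.96 = 6.48
Handicap index = round(6.48, 1) = 6.5

6.5


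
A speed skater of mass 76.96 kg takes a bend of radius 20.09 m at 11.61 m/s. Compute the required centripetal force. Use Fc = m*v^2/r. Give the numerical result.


Fc = m * v^2 / r
v^2 = 11.61^2 = 134.7921
Fc = 76.96 * 134.7921 / 20.09
Fc = 10373.6 / 20.09 = 516.3564 N

516.3564 N


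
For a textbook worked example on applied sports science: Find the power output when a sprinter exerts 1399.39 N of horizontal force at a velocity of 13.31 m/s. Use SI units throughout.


P = F * v
P = 1399.39 * 13.31
P = 18625.8809 W

18625.8809 W


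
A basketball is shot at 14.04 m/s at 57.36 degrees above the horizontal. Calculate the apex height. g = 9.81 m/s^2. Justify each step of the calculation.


H = (v*sin(theta))^2 / (2*g)
vy = v*sin(theta) = 14.04 * sin(57.36 deg) = 11.8227 m/s
H = vy^2 / (2*g) = 139.7774 / (2*9.81)
H = 139.7774 / 19.62 = 7.1242 m

7.1242 m


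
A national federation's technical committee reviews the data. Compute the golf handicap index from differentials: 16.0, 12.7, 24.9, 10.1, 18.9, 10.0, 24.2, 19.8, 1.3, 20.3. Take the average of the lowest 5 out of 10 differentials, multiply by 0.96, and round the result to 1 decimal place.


All differentials: 16.0, 12.7, 24.9, 10.1, 18.9, 10.0, 24.2, 19.8, 1.3, 20.3
Sorted: 1.3, 10.0, 10.1, 12.7, 16.0, 18.9, 19.8, 20.3, 24.2, 24.9
Best 5: 1.3, 10.0, 10.1, 12.7, 16.0
Average of best = 50.1 / 5 = 10.02
Raw index = 10.02 * 0.96 = 9.6192
Handicap index = round(9.6192, 1) = 9.6

9.6
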